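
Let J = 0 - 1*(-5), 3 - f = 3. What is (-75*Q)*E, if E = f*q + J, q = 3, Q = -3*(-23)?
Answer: -25875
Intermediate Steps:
f = 0 (f = 3 - 1*3 = 3 - 3 = 0)
J = 5 (J = 0 + 5 = 5)
Q = 69
E = 5 (E = 0*3 + 5 = 0 + 5 = 5)
(-75*Q)*E = -75*69*5 = -5175*5 = -25875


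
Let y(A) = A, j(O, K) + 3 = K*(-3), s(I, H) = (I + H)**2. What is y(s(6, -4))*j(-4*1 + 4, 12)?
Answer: -156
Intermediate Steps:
s(I, H) = (H + I)**2
j(O, K) = -3 - 3*K (j(O, K) = -3 + K*(-3) = -3 - 3*K)
y(s(6, -4))*j(-4*1 + 4, 12) = (-4 + 6)**2*(-3 - 3*12) = 2**2*(-3 - 36) = 4*(-39) = -156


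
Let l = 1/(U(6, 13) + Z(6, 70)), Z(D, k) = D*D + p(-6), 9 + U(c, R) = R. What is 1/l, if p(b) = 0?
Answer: 40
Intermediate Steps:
U(c, R) = -9 + R
Z(D, k) = D² (Z(D, k) = D*D + 0 = D² + 0 = D²)
l = 1/40 (l = 1/((-9 + 13) + 6²) = 1/(4 + 36) = 1/40 ≈ 0.025000)
1/l = 1/(1/40) = 40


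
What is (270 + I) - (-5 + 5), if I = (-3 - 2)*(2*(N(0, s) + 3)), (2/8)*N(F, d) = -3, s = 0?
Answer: 360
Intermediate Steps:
N(F, d) = -12 (N(F, d) = 4*(-3) = -12)
I = 90 (I = (-3 - 2)*(2*(-12 + 3)) = -10*(-9) = -5*(-18) = 90)
(270 + I) - (-5 + 5) = (270 + 90) - (-5 + 5) = 360 - 1*0 = 360 + 0 = 360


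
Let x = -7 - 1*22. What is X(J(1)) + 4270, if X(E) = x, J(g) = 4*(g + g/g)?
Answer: 4241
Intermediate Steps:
J(g) = 4 + 4*g (J(g) = 4*(g + 1) = 4*(1 + g) = 4 + 4*g)
x = -29 (x = -7 - 22 = -29)
X(E) = -29
X(J(1)) + 4270 = -29 + 4270 = 4241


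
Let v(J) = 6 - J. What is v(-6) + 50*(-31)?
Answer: -1538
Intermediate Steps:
v(-6) + 50*(-31) = (6 - 1*(-6)) + 50*(-31) = (6 + 6) - 1550 = 12 - 1550 = -1538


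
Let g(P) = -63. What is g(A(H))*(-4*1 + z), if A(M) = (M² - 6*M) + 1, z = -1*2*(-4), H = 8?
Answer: -252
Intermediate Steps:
z = 8 (z = -2*(-4) = 8)
A(M) = 1 + M² - 6*M
g(A(H))*(-4*1 + z) = -63*(-4*1 + 8) = -63*(-4 + 8) = -63*4 = -252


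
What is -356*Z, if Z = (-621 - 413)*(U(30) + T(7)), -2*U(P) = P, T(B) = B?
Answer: -2944832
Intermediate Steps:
U(P) = -P/2
Z = 8272 (Z = (-621 - 413)*(-½*30 + 7) = -1034*(-15 + 7) = -1034*(-8) = 8272)
-356*Z = -356*8272 = -2944832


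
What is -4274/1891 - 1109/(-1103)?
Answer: -2617103/2085773 ≈ -1.2547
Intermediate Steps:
-4274/1891 - 1109/(-1103) = -4274*1/1891 - 1109*(-1/1103) = -4274/1891 + 1109/1103 = -2617103/2085773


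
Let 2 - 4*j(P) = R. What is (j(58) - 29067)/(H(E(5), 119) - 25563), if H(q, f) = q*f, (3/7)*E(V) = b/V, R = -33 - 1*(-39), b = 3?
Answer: 72670/63491 ≈ 1.1446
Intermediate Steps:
R = 6 (R = -33 + 39 = 6)
j(P) = -1 (j(P) = ½ - ¼*6 = ½ - 3/2 = -1)
E(V) = 7/V (E(V) = 7*(3/V)/3 = 7/V)
H(q, f) = f*q
(j(58) - 29067)/(H(E(5), 119) - 25563) = (-1 - 29067)/(119*(7/5) - 25563) = -29068/(119*(7*(⅕)) - 25563) = -29068/(119*(7/5) - 25563) = -29068/(833/5 - 25563) = -29068/(-126982/5) = -29068*(-5/126982) = 72670/63491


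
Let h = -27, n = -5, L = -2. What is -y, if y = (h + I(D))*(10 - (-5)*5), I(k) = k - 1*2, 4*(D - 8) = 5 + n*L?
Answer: 2415/4 ≈ 603.75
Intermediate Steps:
D = 47/4 (D = 8 + (5 - 5*(-2))/4 = 8 + (5 + 10)/4 = 8 + (1/4)*15 = 8 + 15/4 = 47/4 ≈ 11.750)
I(k) = -2 + k (I(k) = k - 2 = -2 + k)
y = -2415/4 (y = (-27 + (-2 + 47/4))*(10 - (-5)*5) = (-27 + 39/4)*(10 - 1*(-25)) = -69*(10 + 25)/4 = -69/4*35 = -2415/4 ≈ -603.75)
-y = -1*(-2415/4) = 2415/4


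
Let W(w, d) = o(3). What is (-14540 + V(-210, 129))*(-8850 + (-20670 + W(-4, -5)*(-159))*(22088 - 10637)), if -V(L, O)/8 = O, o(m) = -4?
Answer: 3572499961248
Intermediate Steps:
W(w, d) = -4
V(L, O) = -8*O
(-14540 + V(-210, 129))*(-8850 + (-20670 + W(-4, -5)*(-159))*(22088 - 10637)) = (-14540 - 8*129)*(-8850 + (-20670 - 4*(-159))*(22088 - 10637)) = (-14540 - 1032)*(-8850 + (-20670 + 636)*11451) = -15572*(-8850 - 20034*11451) = -15572*(-8850 - 229409334) = -15572*(-229418184) = 3572499961248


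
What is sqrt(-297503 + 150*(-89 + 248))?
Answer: I*sqrt(273653) ≈ 523.12*I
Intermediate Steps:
sqrt(-297503 + 150*(-89 + 248)) = sqrt(-297503 + 150*159) = sqrt(-297503 + 23850) = sqrt(-273653) = I*sqrt(273653)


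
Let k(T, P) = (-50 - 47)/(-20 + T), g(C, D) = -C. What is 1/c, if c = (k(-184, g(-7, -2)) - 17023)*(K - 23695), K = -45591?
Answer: 102/120301108585 ≈ 8.4787e-10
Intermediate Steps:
k(T, P) = -97/(-20 + T)
c = 120301108585/102 (c = (-97/(-20 - 184) - 17023)*(-45591 - 23695) = (-97/(-204) - 17023)*(-69286) = (-97*(-1/204) - 17023)*(-69286) = (97/204 - 17023)*(-69286) = -3472595/204*(-69286) = 120301108585/102 ≈ 1.1794e+9)
1/c = 1/(120301108585/102) = 102/120301108585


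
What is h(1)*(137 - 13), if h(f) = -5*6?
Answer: -3720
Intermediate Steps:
h(f) = -30
h(1)*(137 - 13) = -30*(137 - 13) = -30*124 = -3720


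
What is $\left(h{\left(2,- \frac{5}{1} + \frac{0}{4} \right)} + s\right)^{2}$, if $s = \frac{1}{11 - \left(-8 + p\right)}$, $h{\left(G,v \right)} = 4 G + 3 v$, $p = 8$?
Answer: $\frac{5776}{121} \approx 47.736$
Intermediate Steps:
$h{\left(G,v \right)} = 3 v + 4 G$
$s = \frac{1}{11}$ ($s = \frac{1}{11 + \left(8 - 8\right)} = \frac{1}{11 + 0} = \frac{1}{11} \approx 0.090909$)
$\left(h{\left(2,- \frac{5}{1} + \frac{0}{4} \right)} + s\right)^{2} = \left(\left(3 \left(- \frac{5}{1} + \frac{0}{4}\right) + 4 \cdot 2\right) + \frac{1}{11}\right)^{2} = \left(\left(3 \left(\left(-5\right) 1 + 0 \cdot \frac{1}{4}\right) + 8\right) + \frac{1}{11}\right)^{2} = \left(\left(3 \left(-5 + 0\right) + 8\right) + \frac{1}{11}\right)^{2} = \left(\left(3 \left(-5\right) + 8\right) + \frac{1}{11}\right)^{2} = \left(\left(-15 + 8\right) + \frac{1}{11}\right)^{2} = \left(-7 + \frac{1}{11}\right)^{2} = \left(- \frac{76}{11}\right)^{2} = \frac{5776}{121}$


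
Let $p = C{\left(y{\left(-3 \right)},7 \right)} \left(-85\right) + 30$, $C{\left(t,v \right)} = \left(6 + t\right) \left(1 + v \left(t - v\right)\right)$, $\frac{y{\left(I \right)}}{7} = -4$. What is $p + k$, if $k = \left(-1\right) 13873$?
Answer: $-470123$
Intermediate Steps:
$y{\left(I \right)} = -28$ ($y{\left(I \right)} = 7 \left(-4\right) = -28$)
$k = -13873$
$C{\left(t,v \right)} = \left(1 + v \left(t - v\right)\right) \left(6 + t\right)$
$p = -456250$ ($p = \left(6 - 28 - 6 \cdot 7^{2} + 7 \left(-28\right)^{2} - - 28 \cdot 7^{2} + 6 \left(-28\right) 7\right) \left(-85\right) + 30 = \left(6 - 28 - 294 + 7 \cdot 784 - \left(-28\right) 49 - 1176\right) \left(-85\right) + 30 = \left(6 - 28 - 294 + 5488 + 1372 - 1176\right) \left(-85\right) + 30 = 5368 \left(-85\right) + 30 = -456280 + 30 = -456250$)
$p + k = -456250 - 13873 = -470123$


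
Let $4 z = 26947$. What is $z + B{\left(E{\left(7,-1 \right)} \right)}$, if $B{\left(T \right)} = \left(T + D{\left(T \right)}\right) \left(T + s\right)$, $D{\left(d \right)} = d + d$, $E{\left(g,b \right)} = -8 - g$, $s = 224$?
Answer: $- \frac{10673}{4} \approx -2668.3$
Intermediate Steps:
$D{\left(d \right)} = 2 d$
$z = \frac{26947}{4}$ ($z = \frac{1}{4} \cdot 26947 = \frac{26947}{4} \approx 6736.8$)
$B{\left(T \right)} = 3 T \left(224 + T\right)$ ($B{\left(T \right)} = \left(T + 2 T\right) \left(T + 224\right) = 3 T \left(224 + T\right)$)
$z + B{\left(E{\left(7,-1 \right)} \right)} = \frac{26947}{4} + 3 \left(-8 - 7\right) \left(224 - 15\right) = \frac{26947}{4} + 3 \left(-15\right) \left(224 - 15\right) = \frac{26947}{4} + 3 \left(-15\right) 209 = \frac{26947}{4} - 9405 = - \frac{10673}{4}$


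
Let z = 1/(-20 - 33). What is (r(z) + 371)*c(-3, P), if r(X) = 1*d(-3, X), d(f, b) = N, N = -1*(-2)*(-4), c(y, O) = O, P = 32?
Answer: 11616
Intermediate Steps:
N = -8 (N = 2*(-4) = -8)
d(f, b) = -8
z = -1/53 (z = 1/(-53) = -1/53 ≈ -0.018868)
r(X) = -8 (r(X) = 1*(-8) = -8)
(r(z) + 371)*c(-3, P) = (-8 + 371)*32 = 363*32 = 11616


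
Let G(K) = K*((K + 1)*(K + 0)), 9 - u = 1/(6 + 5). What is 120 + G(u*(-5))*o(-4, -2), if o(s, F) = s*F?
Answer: -919903480/1331 ≈ -6.9114e+5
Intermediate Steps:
u = 98/11 (u = 9 - 1/(6 + 5) = 9 - 1/11 = 98/11 ≈ 8.9091)
o(s, F) = F*s
G(K) = K²*(1 + K) (G(K) = K*((1 + K)*K) = K*(K*(1 + K)) = K²*(1 + K))
120 + G(u*(-5))*o(-4, -2) = 120 + (((98/11)*(-5))²*(1 + (98/11)*(-5)))*(-2*(-4)) = 120 + ((-490/11)²*(1 - 490/11))*8 = 120 + ((240100/121)*(-479/11))*8 = 120 - 115007900/1331*8 = 120 - 920063200/1331 = -919903480/1331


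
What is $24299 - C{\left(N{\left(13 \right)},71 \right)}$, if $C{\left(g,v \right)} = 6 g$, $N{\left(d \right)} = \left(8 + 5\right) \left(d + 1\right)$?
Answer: $23207$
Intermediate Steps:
$N{\left(d \right)} = 13 + 13 d$ ($N{\left(d \right)} = 13 \left(1 + d\right) = 13 + 13 d$)
$24299 - C{\left(N{\left(13 \right)},71 \right)} = 24299 - 6 \left(13 + 13 \cdot 13\right) = 24299 - 6 \left(13 + 169\right) = 24299 - 6 \cdot 182 = 24299 - 1092 = 23207$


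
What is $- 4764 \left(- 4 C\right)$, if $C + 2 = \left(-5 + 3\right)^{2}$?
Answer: $38112$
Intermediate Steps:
$C = 2$ ($C = -2 + \left(-5 + 3\right)^{2} = -2 + \left(-2\right)^{2} = -2 + 4 = 2$)
$- 4764 \left(- 4 C\right) = - 4764 \left(\left(-4\right) 2\right) = \left(-4764\right) \left(-8\right) = 38112$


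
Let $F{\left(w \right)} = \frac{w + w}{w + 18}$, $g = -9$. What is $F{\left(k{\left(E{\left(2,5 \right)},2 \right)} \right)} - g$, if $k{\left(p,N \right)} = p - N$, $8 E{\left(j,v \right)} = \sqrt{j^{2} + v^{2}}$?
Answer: $\frac{143041}{16355} + \frac{288 \sqrt{29}}{16355} \approx 8.8408$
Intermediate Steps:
$E{\left(j,v \right)} = \frac{\sqrt{j^{2} + v^{2}}}{8}$
$F{\left(w \right)} = \frac{2 w}{18 + w}$
$F{\left(k{\left(E{\left(2,5 \right)},2 \right)} \right)} - g = \frac{2 \left(\frac{\sqrt{2^{2} + 5^{2}}}{8} - 2\right)}{18 + \left(\frac{\sqrt{2^{2} + 5^{2}}}{8} - 2\right)} - -9 = \frac{2 \left(\frac{\sqrt{4 + 25}}{8} - 2\right)}{18 - \left(2 - \frac{\sqrt{4 + 25}}{8}\right)} + 9 = \frac{2 \left(\frac{\sqrt{29}}{8} - 2\right)}{18 - \left(2 - \frac{\sqrt{29}}{8}\right)} + 9 = \frac{2 \left(-2 + \frac{\sqrt{29}}{8}\right)}{18 - \left(2 - \frac{\sqrt{29}}{8}\right)} + 9 = \frac{2 \left(-2 + \frac{\sqrt{29}}{8}\right)}{16 + \frac{\sqrt{29}}{8}} + 9 = 9 + \frac{2 \left(-2 + \frac{\sqrt{29}}{8}\right)}{16 + \frac{\sqrt{29}}{8}}$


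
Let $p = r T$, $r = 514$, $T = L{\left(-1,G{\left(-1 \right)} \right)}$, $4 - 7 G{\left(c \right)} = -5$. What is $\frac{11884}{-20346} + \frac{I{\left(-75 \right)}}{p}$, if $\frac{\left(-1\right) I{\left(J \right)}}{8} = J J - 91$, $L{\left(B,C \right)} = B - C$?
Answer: $\frac{193986649}{5228922} \approx 37.099$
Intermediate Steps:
$G{\left(c \right)} = \frac{9}{7}$ ($G{\left(c \right)} = \frac{4}{7} - - \frac{5}{7} = \frac{4}{7} + \frac{5}{7} = \frac{9}{7}$)
$T = - \frac{16}{7}$ ($T = -1 - \frac{9}{7} = - \frac{16}{7} \approx -2.2857$)
$p = - \frac{8224}{7}$ ($p = 514 \left(- \frac{16}{7}\right) = - \frac{8224}{7} \approx -1174.9$)
$I{\left(J \right)} = 728 - 8 J^{2}$ ($I{\left(J \right)} = - 8 \left(J J - 91\right) = - 8 \left(J^{2} - 91\right) = - 8 \left(-91 + J^{2}\right) = 728 - 8 J^{2}$)
$\frac{11884}{-20346} + \frac{I{\left(-75 \right)}}{p} = \frac{11884}{-20346} + \frac{728 - 8 \left(-75\right)^{2}}{- \frac{8224}{7}} = 11884 \left(- \frac{1}{20346}\right) + \left(728 - 45000\right) \left(- \frac{7}{8224}\right) = - \frac{5942}{10173} + \left(728 - 45000\right) \left(- \frac{7}{8224}\right) = - \frac{5942}{10173} - - \frac{19369}{514} = - \frac{5942}{10173} + \frac{19369}{514} = \frac{193986649}{5228922}$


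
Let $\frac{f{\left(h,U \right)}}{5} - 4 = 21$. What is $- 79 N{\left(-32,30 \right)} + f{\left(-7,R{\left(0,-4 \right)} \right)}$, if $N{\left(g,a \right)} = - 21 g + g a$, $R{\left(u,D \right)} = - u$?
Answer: $22877$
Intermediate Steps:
$f{\left(h,U \right)} = 125$ ($f{\left(h,U \right)} = 20 + 5 \cdot 21 = 20 + 105 = 125$)
$N{\left(g,a \right)} = - 21 g + a g$
$- 79 N{\left(-32,30 \right)} + f{\left(-7,R{\left(0,-4 \right)} \right)} = - 79 \left(- 32 \left(-21 + 30\right)\right) + 125 = - 79 \left(\left(-32\right) 9\right) + 125 = \left(-79\right) \left(-288\right) + 125 = 22752 + 125 = 22877$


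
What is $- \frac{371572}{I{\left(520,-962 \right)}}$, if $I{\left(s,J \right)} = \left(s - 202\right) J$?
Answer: $\frac{92893}{76479} \approx 1.2146$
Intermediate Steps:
$I{\left(s,J \right)} = J \left(-202 + s\right)$ ($I{\left(s,J \right)} = \left(s - 202\right) J = \left(-202 + s\right) J = J \left(-202 + s\right)$)
$- \frac{371572}{I{\left(520,-962 \right)}} = - \frac{371572}{\left(-962\right) \left(-202 + 520\right)} = - \frac{371572}{\left(-962\right) 318} = - \frac{371572}{-305916} = \left(-371572\right) \left(- \frac{1}{305916}\right) = \frac{92893}{76479}$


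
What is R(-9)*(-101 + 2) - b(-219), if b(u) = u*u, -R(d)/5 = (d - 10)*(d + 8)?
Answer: -38556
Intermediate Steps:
R(d) = -5*(-10 + d)*(8 + d) (R(d) = -5*(d - 10)*(d + 8) = -5*(-10 + d)*(8 + d))
b(u) = u**2
R(-9)*(-101 + 2) - b(-219) = (400 - 5*(-9)**2 + 10*(-9))*(-101 + 2) - 1*(-219)**2 = (400 - 5*81 - 90)*(-99) - 1*47961 = (400 - 405 - 90)*(-99) - 47961 = -95*(-99) - 47961 = 9405 - 47961 = -38556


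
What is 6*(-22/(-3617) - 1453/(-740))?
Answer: 15815343/1338290 ≈ 11.818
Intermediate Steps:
6*(-22/(-3617) - 1453/(-740)) = 6*(-22*(-1/3617) - 1453*(-1/740)) = 6*(22/3617 + 1453/740) = 6*(5271781/2676580) = 15815343/1338290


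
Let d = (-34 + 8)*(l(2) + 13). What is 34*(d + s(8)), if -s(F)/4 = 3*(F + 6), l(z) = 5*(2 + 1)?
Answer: -30464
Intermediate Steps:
l(z) = 15 (l(z) = 5*3 = 15)
s(F) = -72 - 12*F (s(F) = -12*(F + 6) = -12*(6 + F) = -4*(18 + 3*F) = -72 - 12*F)
d = -728 (d = (-34 + 8)*(15 + 13) = -26*28 = -728)
34*(d + s(8)) = 34*(-728 + (-72 - 12*8)) = 34*(-728 + (-72 - 96)) = 34*(-728 - 168) = 34*(-896) = -30464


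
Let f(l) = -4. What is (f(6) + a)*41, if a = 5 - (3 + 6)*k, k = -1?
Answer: 410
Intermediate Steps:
a = 14 (a = 5 - (3 + 6)*(-1) = 5 - 9*(-1) = 5 - 1*(-9) = 5 + 9 = 14)
(f(6) + a)*41 = (-4 + 14)*41 = 10*41 = 410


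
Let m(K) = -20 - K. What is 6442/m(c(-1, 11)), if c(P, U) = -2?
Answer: -3221/9 ≈ -357.89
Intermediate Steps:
6442/m(c(-1, 11)) = 6442/(-20 - 1*(-2)) = 6442/(-20 + 2) = 6442/(-18) = 6442*(-1/18) = -3221/9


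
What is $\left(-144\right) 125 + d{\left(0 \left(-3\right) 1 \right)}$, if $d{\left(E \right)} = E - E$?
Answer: $-18000$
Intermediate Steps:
$d{\left(E \right)} = 0$
$\left(-144\right) 125 + d{\left(0 \left(-3\right) 1 \right)} = \left(-144\right) 125 + 0 = -18000 + 0 = -18000$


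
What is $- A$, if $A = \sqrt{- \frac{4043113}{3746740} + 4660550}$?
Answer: $- \frac{\sqrt{16356267077366994595}}{1873370} \approx -2158.8$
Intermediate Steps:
$A = \frac{\sqrt{16356267077366994595}}{1873370}$ ($A = \sqrt{\left(-4043113\right) \frac{1}{3746740} + 4660550} = \sqrt{- \frac{4043113}{3746740} + 4660550} = \sqrt{\frac{17461865063887}{3746740}} = \frac{\sqrt{16356267077366994595}}{1873370} \approx 2158.8$)
$- A = - \frac{\sqrt{16356267077366994595}}{1873370}$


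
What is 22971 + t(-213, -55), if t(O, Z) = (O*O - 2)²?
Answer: 2058187660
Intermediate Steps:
t(O, Z) = (-2 + O²)² (t(O, Z) = (O² - 2)² = (-2 + O²)²)
22971 + t(-213, -55) = 22971 + (-2 + (-213)²)² = 22971 + (-2 + 45369)² = 22971 + 45367² = 22971 + 2058164689 = 2058187660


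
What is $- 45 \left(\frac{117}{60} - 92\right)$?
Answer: $\frac{16209}{4} \approx 4052.3$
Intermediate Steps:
$- 45 \left(\frac{117}{60} - 92\right) = - 45 \left(117 \cdot \frac{1}{60} - 92\right) = - 45 \left(\frac{39}{20} - 92\right) = \left(-45\right) \left(- \frac{1801}{20}\right) = \frac{16209}{4}$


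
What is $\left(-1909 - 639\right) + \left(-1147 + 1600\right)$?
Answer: $-2095$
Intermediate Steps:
$\left(-1909 - 639\right) + \left(-1147 + 1600\right) = -2548 + 453 = -2095$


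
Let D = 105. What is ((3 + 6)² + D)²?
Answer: 34596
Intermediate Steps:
((3 + 6)² + D)² = ((3 + 6)² + 105)² = (9² + 105)² = (81 + 105)² = 186² = 34596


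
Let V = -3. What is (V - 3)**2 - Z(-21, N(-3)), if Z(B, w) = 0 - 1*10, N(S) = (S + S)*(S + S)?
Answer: 46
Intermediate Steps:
N(S) = 4*S**2 (N(S) = (2*S)*(2*S) = 4*S**2)
Z(B, w) = -10 (Z(B, w) = 0 - 10 = -10)
(V - 3)**2 - Z(-21, N(-3)) = (-3 - 3)**2 - 1*(-10) = (-6)**2 + 10 = 36 + 10 = 46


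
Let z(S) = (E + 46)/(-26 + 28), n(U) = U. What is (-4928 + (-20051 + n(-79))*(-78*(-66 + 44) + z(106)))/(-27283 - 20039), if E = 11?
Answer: 3192883/4302 ≈ 742.19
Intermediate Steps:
z(S) = 57/2 (z(S) = (11 + 46)/(-26 + 28) = 57/2)
(-4928 + (-20051 + n(-79))*(-78*(-66 + 44) + z(106)))/(-27283 - 20039) = (-4928 + (-20051 - 79)*(-78*(-66 + 44) + 57/2))/(-27283 - 20039) = (-4928 - 20130*(-78*(-22) + 57/2))/(-47322) = (-4928 - 20130*(1716 + 57/2))*(-1/47322) = (-4928 - 20130*3489/2)*(-1/47322) = (-4928 - 35116785)*(-1/47322) = -35121713*(-1/47322) = 3192883/4302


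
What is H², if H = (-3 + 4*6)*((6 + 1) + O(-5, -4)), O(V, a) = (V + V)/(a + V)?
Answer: 261121/9 ≈ 29013.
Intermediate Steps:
O(V, a) = 2*V/(V + a) (O(V, a) = (2*V)/(V + a) = 2*V/(V + a))
H = 511/3 (H = (-3 + 4*6)*((6 + 1) + 2*(-5)/(-5 - 4)) = (-3 + 24)*(7 + 2*(-5)/(-9)) = 21*(7 + 2*(-5)*(-⅑)) = 21*(7 + 10/9) = 21*(73/9) = 511/3 ≈ 170.33)
H² = (511/3)² = 261121/9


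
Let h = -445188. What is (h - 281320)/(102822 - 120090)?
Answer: 181627/4317 ≈ 42.073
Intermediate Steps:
(h - 281320)/(102822 - 120090) = (-445188 - 281320)/(102822 - 120090) = -726508/(-17268) = -726508*(-1/17268) = 181627/4317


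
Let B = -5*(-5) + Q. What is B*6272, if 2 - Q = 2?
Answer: 156800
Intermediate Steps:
Q = 0 (Q = 2 - 1*2 = 2 - 2 = 0)
B = 25 (B = -5*(-5) + 0 = 25 + 0 = 25)
B*6272 = 25*6272 = 156800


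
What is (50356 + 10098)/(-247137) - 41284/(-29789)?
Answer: 8401939702/7361964093 ≈ 1.1413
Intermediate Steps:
(50356 + 10098)/(-247137) - 41284/(-29789) = 60454*(-1/247137) - 41284*(-1/29789) = -60454/247137 + 41284/29789 = 8401939702/7361964093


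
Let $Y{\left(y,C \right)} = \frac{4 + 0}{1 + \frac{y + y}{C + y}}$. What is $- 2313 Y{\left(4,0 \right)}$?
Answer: $-3084$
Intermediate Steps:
$Y{\left(y,C \right)} = \frac{4}{1 + \frac{2 y}{C + y}}$
$- 2313 Y{\left(4,0 \right)} = - 2313 \frac{4 \left(0 + 4\right)}{0 + 3 \cdot 4} = - 2313 \cdot 4 \frac{1}{0 + 12} \cdot 4 = - 2313 \cdot 4 \cdot \frac{1}{12} \cdot 4 = \left(-2313\right) \frac{4}{3} = -3084$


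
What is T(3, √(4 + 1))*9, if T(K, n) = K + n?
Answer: 27 + 9*√5 ≈ 47.125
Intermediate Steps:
T(3, √(4 + 1))*9 = (3 + √(4 + 1))*9 = (3 + √5)*9 = 27 + 9*√5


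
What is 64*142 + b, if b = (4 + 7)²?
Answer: 9209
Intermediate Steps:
b = 121 (b = 11² = 121)
64*142 + b = 64*142 + 121 = 9088 + 121 = 9209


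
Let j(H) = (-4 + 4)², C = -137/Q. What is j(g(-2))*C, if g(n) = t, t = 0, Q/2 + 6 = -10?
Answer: 0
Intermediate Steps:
Q = -32 (Q = -12 + 2*(-10) = -12 - 20 = -32)
g(n) = 0
C = 137/32 (C = -137/(-32) = -137*(-1/32) = 137/32 ≈ 4.2813)
j(H) = 0 (j(H) = 0² = 0)
j(g(-2))*C = 0*(137/32) = 0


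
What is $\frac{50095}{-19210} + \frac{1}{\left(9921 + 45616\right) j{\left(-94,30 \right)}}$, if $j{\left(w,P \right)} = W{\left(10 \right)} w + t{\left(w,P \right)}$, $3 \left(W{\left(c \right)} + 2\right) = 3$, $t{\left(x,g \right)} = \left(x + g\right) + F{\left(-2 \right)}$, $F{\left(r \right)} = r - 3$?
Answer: $- \frac{13910626233}{5334328850} \approx -2.6078$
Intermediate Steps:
$F{\left(r \right)} = -3 + r$
$t{\left(x,g \right)} = -5 + g + x$ ($t{\left(x,g \right)} = \left(x + g\right) - 5 = \left(g + x\right) - 5 = -5 + g + x$)
$W{\left(c \right)} = -1$ ($W{\left(c \right)} = -2 + \frac{1}{3} \cdot 3 = -2 + 1 = -1$)
$j{\left(w,P \right)} = -5 + P$ ($j{\left(w,P \right)} = - w + \left(-5 + P + w\right) = -5 + P$)
$\frac{50095}{-19210} + \frac{1}{\left(9921 + 45616\right) j{\left(-94,30 \right)}} = \frac{50095}{-19210} + \frac{1}{\left(9921 + 45616\right) \left(-5 + 30\right)} = 50095 \left(- \frac{1}{19210}\right) + \frac{1}{55537 \cdot 25} = - \frac{10019}{3842} + \frac{1}{55537} \cdot \frac{1}{25} = - \frac{10019}{3842} + \frac{1}{1388425} = - \frac{13910626233}{5334328850}$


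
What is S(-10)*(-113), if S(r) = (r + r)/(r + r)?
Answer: -113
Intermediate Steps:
S(r) = 1 (S(r) = (2*r)/((2*r)) = (2*r)*(1/(2*r)) = 1)
S(-10)*(-113) = 1*(-113) = -113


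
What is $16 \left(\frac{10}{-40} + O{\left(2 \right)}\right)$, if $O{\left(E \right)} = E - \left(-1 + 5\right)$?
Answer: $-36$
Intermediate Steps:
$O{\left(E \right)} = -4 + E$ ($O{\left(E \right)} = E - 4 = -4 + E$)
$16 \left(\frac{10}{-40} + O{\left(2 \right)}\right) = 16 \left(\frac{10}{-40} + \left(-4 + 2\right)\right) = 16 \left(10 \left(- \frac{1}{40}\right) - 2\right) = 16 \left(- \frac{1}{4} - 2\right) = 16 \left(- \frac{9}{4}\right) = -36$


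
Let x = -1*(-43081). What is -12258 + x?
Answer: 30823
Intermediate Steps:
x = 43081
-12258 + x = -12258 + 43081 = 30823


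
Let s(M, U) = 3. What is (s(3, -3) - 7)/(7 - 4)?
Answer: -4/3 ≈ -1.3333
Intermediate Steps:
(s(3, -3) - 7)/(7 - 4) = (3 - 7)/(7 - 4) = -4/3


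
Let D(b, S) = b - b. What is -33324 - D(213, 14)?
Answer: -33324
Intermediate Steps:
D(b, S) = 0
-33324 - D(213, 14) = -33324 - 1*0 = -33324 + 0 = -33324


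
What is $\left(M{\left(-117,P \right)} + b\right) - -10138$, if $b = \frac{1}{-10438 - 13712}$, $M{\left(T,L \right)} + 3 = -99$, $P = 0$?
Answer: $\frac{242369399}{24150} \approx 10036.0$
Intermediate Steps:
$M{\left(T,L \right)} = -102$ ($M{\left(T,L \right)} = -3 - 99 = -102$)
$b = - \frac{1}{24150}$ ($b = \frac{1}{-24150} = - \frac{1}{24150} \approx -4.1408 \cdot 10^{-5}$)
$\left(M{\left(-117,P \right)} + b\right) - -10138 = \left(-102 - \frac{1}{24150}\right) - -10138 = - \frac{2463301}{24150} + 10138 = \frac{242369399}{24150}$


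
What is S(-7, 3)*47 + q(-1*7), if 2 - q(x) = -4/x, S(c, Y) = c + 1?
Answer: -1964/7 ≈ -280.57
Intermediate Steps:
S(c, Y) = 1 + c
q(x) = 2 + 4/x (q(x) = 2 - (-4)/x = 2 + 4/x)
S(-7, 3)*47 + q(-1*7) = (1 - 7)*47 + (2 + 4/((-1*7))) = -6*47 + (2 + 4/(-7)) = -282 + (2 + 4*(-⅐)) = -282 + (2 - 4/7) = -282 + 10/7 = -1964/7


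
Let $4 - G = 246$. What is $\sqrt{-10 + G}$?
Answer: $6 i \sqrt{7} \approx 15.875 i$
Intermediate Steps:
$G = -242$ ($G = 4 - 246 = -242$)
$\sqrt{-10 + G} = \sqrt{-10 - 242} = \sqrt{-252} = 6 i \sqrt{7}$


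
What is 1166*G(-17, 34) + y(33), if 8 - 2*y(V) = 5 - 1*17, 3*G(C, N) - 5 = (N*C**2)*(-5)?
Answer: -19093240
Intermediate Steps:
G(C, N) = 5/3 - 5*N*C**2/3 (G(C, N) = 5/3 + ((N*C**2)*(-5))/3 = 5/3 + (-5*N*C**2)/3 = 5/3 - 5*N*C**2/3)
y(V) = 10 (y(V) = 4 - (5 - 1*17)/2 = 4 - (5 - 17)/2 = 4 - 1/2*(-12) = 4 + 6 = 10)
1166*G(-17, 34) + y(33) = 1166*(5/3 - 5/3*34*(-17)**2) + 10 = 1166*(5/3 - 5/3*34*289) + 10 = 1166*(5/3 - 49130/3) + 10 = 1166*(-16375) + 10 = -19093250 + 10 = -19093240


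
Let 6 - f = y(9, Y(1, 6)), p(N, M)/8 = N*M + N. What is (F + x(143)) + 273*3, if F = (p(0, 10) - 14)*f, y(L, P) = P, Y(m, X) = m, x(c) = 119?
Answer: 868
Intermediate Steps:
p(N, M) = 8*N + 8*M*N (p(N, M) = 8*(N*M + N) = 8*(M*N + N) = 8*(N + M*N) = 8*N + 8*M*N)
f = 5 (f = 6 - 1*1 = 6 - 1 = 5)
F = -70 (F = (8*0*(1 + 10) - 14)*5 = (8*0*11 - 14)*5 = (0 - 14)*5 = -14*5 = -70)
(F + x(143)) + 273*3 = (-70 + 119) + 273*3 = 49 + 819 = 868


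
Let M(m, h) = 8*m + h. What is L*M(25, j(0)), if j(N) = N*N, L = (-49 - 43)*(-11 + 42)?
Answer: -570400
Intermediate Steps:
L = -2852 (L = -92*31 = -2852)
j(N) = N²
M(m, h) = h + 8*m
L*M(25, j(0)) = -2852*(0² + 8*25) = -2852*(0 + 200) = -2852*200 = -570400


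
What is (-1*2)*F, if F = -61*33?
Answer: 4026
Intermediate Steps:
F = -2013
(-1*2)*F = -1*2*(-2013) = -2*(-2013) = 4026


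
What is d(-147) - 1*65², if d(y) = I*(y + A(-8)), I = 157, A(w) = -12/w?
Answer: -54137/2 ≈ -27069.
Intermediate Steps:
d(y) = 471/2 + 157*y (d(y) = 157*(y - 12/(-8)) = 157*(y - 12*(-⅛)) = 157*(y + 3/2) = 157*(3/2 + y) = 471/2 + 157*y)
d(-147) - 1*65² = (471/2 + 157*(-147)) - 1*65² = (471/2 - 23079) - 1*4225 = -45687/2 - 4225 = -54137/2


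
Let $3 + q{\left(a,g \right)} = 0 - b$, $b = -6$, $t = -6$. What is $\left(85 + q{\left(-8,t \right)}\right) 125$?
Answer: $11000$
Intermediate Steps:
$q{\left(a,g \right)} = 3$ ($q{\left(a,g \right)} = -3 + \left(0 - -6\right) = -3 + \left(0 + 6\right) = -3 + 6 = 3$)
$\left(85 + q{\left(-8,t \right)}\right) 125 = \left(85 + 3\right) 125 = 88 \cdot 125 = 11000$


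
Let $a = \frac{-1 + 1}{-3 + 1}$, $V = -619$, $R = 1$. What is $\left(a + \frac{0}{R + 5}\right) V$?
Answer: $0$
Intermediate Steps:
$a = 0$ ($a = \frac{0}{-2} = 0 \left(- \frac{1}{2}\right) = 0$)
$\left(a + \frac{0}{R + 5}\right) V = \left(0 + \frac{0}{1 + 5}\right) \left(-619\right) = \left(0 + \frac{0}{6}\right) \left(-619\right) = \left(0 + 0 \cdot \frac{1}{6}\right) \left(-619\right) = \left(0 + 0\right) \left(-619\right) = 0 \left(-619\right) = 0$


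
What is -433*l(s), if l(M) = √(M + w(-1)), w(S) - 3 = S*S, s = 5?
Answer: -1299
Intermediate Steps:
w(S) = 3 + S² (w(S) = 3 + S*S = 3 + S²)
l(M) = √(4 + M) (l(M) = √(M + (3 + (-1)²)) = √(M + (3 + 1)) = √(M + 4) = √(4 + M))
-433*l(s) = -433*√(4 + 5) = -433*√9 = -433*3 = -1299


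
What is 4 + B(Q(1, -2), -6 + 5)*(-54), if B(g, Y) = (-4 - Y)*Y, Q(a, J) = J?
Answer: -158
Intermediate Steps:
B(g, Y) = Y*(-4 - Y)
4 + B(Q(1, -2), -6 + 5)*(-54) = 4 - (-6 + 5)*(4 + (-6 + 5))*(-54) = 4 - 1*(-1)*(4 - 1)*(-54) = 4 - 1*(-1)*3*(-54) = 4 + 3*(-54) = 4 - 162 = -158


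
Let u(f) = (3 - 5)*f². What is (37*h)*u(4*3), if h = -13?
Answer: 138528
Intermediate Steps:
u(f) = -2*f²
(37*h)*u(4*3) = (37*(-13))*(-2*(4*3)²) = -(-962)*12² = -(-962)*144 = -481*(-288) = 138528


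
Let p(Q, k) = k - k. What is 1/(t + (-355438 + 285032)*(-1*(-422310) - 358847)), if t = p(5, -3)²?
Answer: -1/4468175978 ≈ -2.2380e-10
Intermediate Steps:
p(Q, k) = 0
t = 0 (t = 0² = 0)
1/(t + (-355438 + 285032)*(-1*(-422310) - 358847)) = 1/(0 + (-355438 + 285032)*(-1*(-422310) - 358847)) = 1/(0 - 70406*(422310 - 358847)) = 1/(0 - 70406*63463) = 1/(0 - 4468175978) = 1/(-4468175978) = -1/4468175978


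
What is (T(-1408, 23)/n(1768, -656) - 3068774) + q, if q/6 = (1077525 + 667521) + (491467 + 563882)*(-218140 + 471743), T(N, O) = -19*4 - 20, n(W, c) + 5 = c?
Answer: 1061463833317720/661 ≈ 1.6058e+12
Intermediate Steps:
n(W, c) = -5 + c
T(N, O) = -96 (T(N, O) = -76 - 20 = -96)
q = 1605848504958 (q = 6*((1077525 + 667521) + (491467 + 563882)*(-218140 + 471743)) = 6*(1745046 + 1055349*253603) = 6*(1745046 + 267639672447) = 6*267641417493 = 1605848504958)
(T(-1408, 23)/n(1768, -656) - 3068774) + q = (-96/(-5 - 656) - 3068774) + 1605848504958 = (-96/(-661) - 3068774) + 1605848504958 = (-96*(-1/661) - 3068774) + 1605848504958 = (96/661 - 3068774) + 1605848504958 = -2028459518/661 + 1605848504958 = 1061463833317720/661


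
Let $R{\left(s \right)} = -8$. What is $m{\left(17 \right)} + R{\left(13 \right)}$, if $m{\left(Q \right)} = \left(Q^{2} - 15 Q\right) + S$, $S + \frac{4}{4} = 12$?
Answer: $37$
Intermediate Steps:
$S = 11$ ($S = -1 + 12 = 11$)
$m{\left(Q \right)} = 11 + Q^{2} - 15 Q$ ($m{\left(Q \right)} = \left(Q^{2} - 15 Q\right) + 11 = 11 + Q^{2} - 15 Q$)
$m{\left(17 \right)} + R{\left(13 \right)} = \left(11 + 17^{2} - 255\right) - 8 = \left(11 + 289 - 255\right) - 8 = 45 - 8 = 37$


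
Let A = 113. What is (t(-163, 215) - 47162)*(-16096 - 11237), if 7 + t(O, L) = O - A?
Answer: 1296814185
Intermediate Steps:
t(O, L) = -120 + O (t(O, L) = -7 + (O - 1*113) = -7 + (O - 113) = -7 + (-113 + O) = -120 + O)
(t(-163, 215) - 47162)*(-16096 - 11237) = ((-120 - 163) - 47162)*(-16096 - 11237) = (-283 - 47162)*(-27333) = -47445*(-27333) = 1296814185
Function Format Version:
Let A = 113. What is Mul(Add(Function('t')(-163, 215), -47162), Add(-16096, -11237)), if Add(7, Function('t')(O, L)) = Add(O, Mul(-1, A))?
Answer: 1296814185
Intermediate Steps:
Function('t')(O, L) = Add(-120, O) (Function('t')(O, L) = Add(-7, Add(O, Mul(-1, 113))) = Add(-7, Add(O, -113)) = Add(-7, Add(-113, O)) = Add(-120, O))
Mul(Add(Function('t')(-163, 215), -47162), Add(-16096, -11237)) = Mul(Add(Add(-120, -163), -47162), Add(-16096, -11237)) = Mul(Add(-283, -47162), -27333) = Mul(-47445, -27333) = 1296814185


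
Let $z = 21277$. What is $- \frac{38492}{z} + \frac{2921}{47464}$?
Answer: $- \frac{1764834171}{1009891528} \approx -1.7475$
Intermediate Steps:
$- \frac{38492}{z} + \frac{2921}{47464} = - \frac{38492}{21277} + \frac{2921}{47464} = - \frac{1764834171}{1009891528}$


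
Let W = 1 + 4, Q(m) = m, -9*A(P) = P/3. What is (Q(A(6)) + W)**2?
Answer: 1849/81 ≈ 22.827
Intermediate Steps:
A(P) = -P/27 (A(P) = -P/(9*3) = -P/27)
W = 5
(Q(A(6)) + W)**2 = (-1/27*6 + 5)**2 = (-2/9 + 5)**2 = (43/9)**2 = 1849/81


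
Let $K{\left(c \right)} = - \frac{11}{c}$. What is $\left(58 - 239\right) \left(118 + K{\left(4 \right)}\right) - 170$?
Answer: $- \frac{84121}{4} \approx -21030.0$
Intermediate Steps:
$\left(58 - 239\right) \left(118 + K{\left(4 \right)}\right) - 170 = \left(58 - 239\right) \left(118 - \frac{11}{4}\right) - 170 = - 181 \left(118 - \frac{11}{4}\right) - 170 = \left(-181\right) \frac{461}{4} - 170 = - \frac{83441}{4} - 170 = - \frac{84121}{4}$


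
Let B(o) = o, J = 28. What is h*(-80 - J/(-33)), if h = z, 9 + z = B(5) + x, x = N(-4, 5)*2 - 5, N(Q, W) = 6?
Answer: -2612/11 ≈ -237.45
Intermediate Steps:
x = 7 (x = 6*2 - 5 = 12 - 5 = 7)
z = 3 (z = -9 + (5 + 7) = -9 + 12 = 3)
h = 3
h*(-80 - J/(-33)) = 3*(-80 - 28/(-33)) = 3*(-80 - 28*(-1)/33) = 3*(-80 - 1*(-28/33)) = 3*(-80 + 28/33) = 3*(-2612/33) = -2612/11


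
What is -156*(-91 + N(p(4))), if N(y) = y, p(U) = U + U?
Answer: 12948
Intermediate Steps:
p(U) = 2*U
-156*(-91 + N(p(4))) = -156*(-91 + 2*4) = -156*(-91 + 8) = -156*(-83) = 12948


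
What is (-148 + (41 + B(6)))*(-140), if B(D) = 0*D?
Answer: 14980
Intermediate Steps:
B(D) = 0
(-148 + (41 + B(6)))*(-140) = (-148 + (41 + 0))*(-140) = (-148 + 41)*(-140) = -107*(-140) = 14980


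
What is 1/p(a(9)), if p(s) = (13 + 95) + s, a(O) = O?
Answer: 1/117 ≈ 0.0085470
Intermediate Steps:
p(s) = 108 + s
1/p(a(9)) = 1/(108 + 9) = 1/117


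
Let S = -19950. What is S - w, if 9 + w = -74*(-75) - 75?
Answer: -25416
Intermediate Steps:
w = 5466 (w = -9 + (-74*(-75) - 75) = -9 + (5550 - 75) = -9 + 5475 = 5466)
S - w = -19950 - 1*5466 = -19950 - 5466 = -25416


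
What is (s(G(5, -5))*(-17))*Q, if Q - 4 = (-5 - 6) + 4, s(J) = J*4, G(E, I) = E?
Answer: 1020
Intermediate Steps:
s(J) = 4*J
Q = -3 (Q = 4 + ((-5 - 6) + 4) = 4 + (-11 + 4) = 4 - 7 = -3)
(s(G(5, -5))*(-17))*Q = ((4*5)*(-17))*(-3) = (20*(-17))*(-3) = -340*(-3) = 1020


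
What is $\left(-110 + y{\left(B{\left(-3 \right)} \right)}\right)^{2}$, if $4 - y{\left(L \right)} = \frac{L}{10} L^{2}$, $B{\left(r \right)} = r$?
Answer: $\frac{1067089}{100} \approx 10671.0$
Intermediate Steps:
$y{\left(L \right)} = 4 - \frac{L^{3}}{10}$ ($y{\left(L \right)} = 4 - \frac{L}{10} L^{2} = 4 - \frac{L^{3}}{10}$)
$\left(-110 + y{\left(B{\left(-3 \right)} \right)}\right)^{2} = \left(-110 + \left(4 - \frac{\left(-3\right)^{3}}{10}\right)\right)^{2} = \left(-110 + \left(4 - - \frac{27}{10}\right)\right)^{2} = \left(-110 + \left(4 + \frac{27}{10}\right)\right)^{2} = \left(-110 + \frac{67}{10}\right)^{2} = \left(- \frac{1033}{10}\right)^{2} = \frac{1067089}{100}$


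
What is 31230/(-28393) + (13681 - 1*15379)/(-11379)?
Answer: -102384952/107694649 ≈ -0.95070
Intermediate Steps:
31230/(-28393) + (13681 - 1*15379)/(-11379) = 31230*(-1/28393) + (13681 - 15379)*(-1/11379) = -31230/28393 - 1698*(-1/11379) = -31230/28393 + 566/3793 = -102384952/107694649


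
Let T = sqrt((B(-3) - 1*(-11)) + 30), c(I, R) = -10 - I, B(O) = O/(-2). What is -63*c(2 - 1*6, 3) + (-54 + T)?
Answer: 324 + sqrt(170)/2 ≈ 330.52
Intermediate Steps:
B(O) = -O/2 (B(O) = O*(-1/2) = -O/2)
T = sqrt(170)/2 (T = sqrt((-1/2*(-3) - 1*(-11)) + 30) = sqrt((3/2 + 11) + 30) = sqrt(25/2 + 30) = sqrt(85/2) = sqrt(170)/2 ≈ 6.5192)
-63*c(2 - 1*6, 3) + (-54 + T) = -63*(-10 - (2 - 1*6)) + (-54 + sqrt(170)/2) = -63*(-10 - (2 - 6)) + (-54 + sqrt(170)/2) = -63*(-10 - 1*(-4)) + (-54 + sqrt(170)/2) = -63*(-10 + 4) + (-54 + sqrt(170)/2) = -63*(-6) + (-54 + sqrt(170)/2) = 378 + (-54 + sqrt(170)/2) = 324 + sqrt(170)/2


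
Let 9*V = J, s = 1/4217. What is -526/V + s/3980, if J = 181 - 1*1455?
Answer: 39726923857/10691191420 ≈ 3.7159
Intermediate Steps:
J = -1274 (J = 181 - 1455 = -1274)
s = 1/4217 ≈ 0.00023714
V = -1274/9 (V = (⅑)*(-1274) = -1274/9 ≈ -141.56)
-526/V + s/3980 = -526/(-1274/9) + (1/4217)/3980 = -526*(-9/1274) + (1/4217)*(1/3980) = 2367/637 + 1/16783660 = 39726923857/10691191420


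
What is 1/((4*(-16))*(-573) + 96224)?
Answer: 1/132896 ≈ 7.5247e-6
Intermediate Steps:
1/((4*(-16))*(-573) + 96224) = 1/(-64*(-573) + 96224) = 1/(36672 + 96224) = 1/132896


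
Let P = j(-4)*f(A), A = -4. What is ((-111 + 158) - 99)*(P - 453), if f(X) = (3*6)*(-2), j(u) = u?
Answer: 16068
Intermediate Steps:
f(X) = -36 (f(X) = 18*(-2) = -36)
P = 144 (P = -4*(-36) = 144)
((-111 + 158) - 99)*(P - 453) = ((-111 + 158) - 99)*(144 - 453) = (47 - 99)*(-309) = -52*(-309) = 16068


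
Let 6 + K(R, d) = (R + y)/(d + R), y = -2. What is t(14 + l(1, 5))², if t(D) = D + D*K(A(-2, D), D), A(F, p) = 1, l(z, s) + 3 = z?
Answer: 627264/169 ≈ 3711.6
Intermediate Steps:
l(z, s) = -3 + z
K(R, d) = -6 + (-2 + R)/(R + d) (K(R, d) = -6 + (R - 2)/(d + R) = -6 + (-2 + R)/(R + d))
t(D) = D + D*(-7 - 6*D)/(1 + D) (t(D) = D + D*((-2 - 6*D - 5*1)/(1 + D)) = D + D*((-2 - 6*D - 5)/(1 + D)) = D + D*((-7 - 6*D)/(1 + D)) = D + D*(-7 - 6*D)/(1 + D))
t(14 + l(1, 5))² = ((14 + (-3 + 1))*(-6 - 5*(14 + (-3 + 1)))/(1 + (14 + (-3 + 1))))² = ((14 - 2)*(-6 - 5*(14 - 2))/(1 + (14 - 2)))² = (12*(-6 - 5*12)/(1 + 12))² = (12*(-6 - 60)/13)² = (12*(1/13)*(-66))² = (-792/13)² = 627264/169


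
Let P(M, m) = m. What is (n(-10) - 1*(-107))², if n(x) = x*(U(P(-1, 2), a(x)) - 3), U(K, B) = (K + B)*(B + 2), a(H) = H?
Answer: 253009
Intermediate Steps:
U(K, B) = (2 + B)*(B + K) (U(K, B) = (B + K)*(2 + B) = (2 + B)*(B + K))
n(x) = x*(1 + x² + 4*x) (n(x) = x*((x² + 2*x + 2*2 + x*2) - 3) = x*((x² + 2*x + 4 + 2*x) - 3) = x*((4 + x² + 4*x) - 3) = x*(1 + x² + 4*x))
(n(-10) - 1*(-107))² = (-10*(1 + (-10)² + 4*(-10)) - 1*(-107))² = (-10*(1 + 100 - 40) + 107)² = (-10*61 + 107)² = (-610 + 107)² = (-503)² = 253009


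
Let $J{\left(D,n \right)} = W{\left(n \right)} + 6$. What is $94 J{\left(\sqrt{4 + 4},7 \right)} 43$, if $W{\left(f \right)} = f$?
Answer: $52546$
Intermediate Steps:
$J{\left(D,n \right)} = 6 + n$ ($J{\left(D,n \right)} = n + 6 = 6 + n$)
$94 J{\left(\sqrt{4 + 4},7 \right)} 43 = 94 \left(6 + 7\right) 43 = 94 \cdot 13 \cdot 43 = 1222 \cdot 43 = 52546$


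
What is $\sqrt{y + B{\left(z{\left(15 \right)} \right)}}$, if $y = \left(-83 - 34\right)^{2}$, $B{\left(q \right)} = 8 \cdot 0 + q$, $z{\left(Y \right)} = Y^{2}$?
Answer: $3 \sqrt{1546} \approx 117.96$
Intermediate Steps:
$B{\left(q \right)} = q$ ($B{\left(q \right)} = 0 + q = q$)
$y = 13689$ ($y = \left(-117\right)^{2} = 13689$)
$\sqrt{y + B{\left(z{\left(15 \right)} \right)}} = \sqrt{13689 + 15^{2}} = \sqrt{13689 + 225} = \sqrt{13914} = 3 \sqrt{1546}$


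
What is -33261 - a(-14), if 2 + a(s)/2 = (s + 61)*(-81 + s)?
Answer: -24327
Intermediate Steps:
a(s) = -4 + 2*(-81 + s)*(61 + s) (a(s) = -4 + 2*((s + 61)*(-81 + s)) = -4 + 2*((61 + s)*(-81 + s)) = -4 + 2*((-81 + s)*(61 + s)) = -4 + 2*(-81 + s)*(61 + s))
-33261 - a(-14) = -33261 - (-9886 - 40*(-14) + 2*(-14)**2) = -33261 - (-9886 + 560 + 2*196) = -33261 - (-9886 + 560 + 392) = -33261 - 1*(-8934) = -33261 + 8934 = -24327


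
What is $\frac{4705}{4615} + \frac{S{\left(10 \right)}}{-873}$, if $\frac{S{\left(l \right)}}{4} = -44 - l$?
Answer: $\frac{113429}{89531} \approx 1.2669$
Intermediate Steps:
$S{\left(l \right)} = -176 - 4 l$ ($S{\left(l \right)} = 4 \left(-44 - l\right) = -176 - 4 l$)
$\frac{4705}{4615} + \frac{S{\left(10 \right)}}{-873} = \frac{4705}{4615} + \frac{-176 - 40}{-873} = 4705 \cdot \frac{1}{4615} + \left(-176 - 40\right) \left(- \frac{1}{873}\right) = \frac{941}{923} - - \frac{24}{97} = \frac{941}{923} + \frac{24}{97} = \frac{113429}{89531}$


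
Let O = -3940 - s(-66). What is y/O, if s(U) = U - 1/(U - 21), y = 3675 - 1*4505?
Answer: 72210/337039 ≈ 0.21425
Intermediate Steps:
y = -830 (y = 3675 - 4505 = -830)
s(U) = U - 1/(-21 + U)
O = -337039/87 (O = -3940 - (-1 + (-66)² - 21*(-66))/(-21 - 66) = -3940 - (-1 + 4356 + 1386)/(-87) = -3940 - (-1)*5741/87 = -3940 - 1*(-5741/87) = -3940 + 5741/87 = -337039/87 ≈ -3874.0)
y/O = -830/(-337039/87) = -830*(-87/337039) = 72210/337039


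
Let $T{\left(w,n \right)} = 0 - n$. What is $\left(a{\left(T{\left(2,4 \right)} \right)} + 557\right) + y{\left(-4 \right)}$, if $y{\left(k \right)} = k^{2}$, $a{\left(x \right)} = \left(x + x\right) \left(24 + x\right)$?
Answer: $413$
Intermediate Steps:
$T{\left(w,n \right)} = - n$
$a{\left(x \right)} = 2 x \left(24 + x\right)$
$\left(a{\left(T{\left(2,4 \right)} \right)} + 557\right) + y{\left(-4 \right)} = \left(2 \left(\left(-1\right) 4\right) \left(24 - 4\right) + 557\right) + \left(-4\right)^{2} = \left(2 \left(-4\right) \left(24 - 4\right) + 557\right) + 16 = \left(2 \left(-4\right) 20 + 557\right) + 16 = \left(-160 + 557\right) + 16 = 397 + 16 = 413$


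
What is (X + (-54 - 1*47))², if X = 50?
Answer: 2601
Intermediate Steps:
(X + (-54 - 1*47))² = (50 + (-54 - 1*47))² = (50 + (-54 - 47))² = (50 - 101)² = (-51)² = 2601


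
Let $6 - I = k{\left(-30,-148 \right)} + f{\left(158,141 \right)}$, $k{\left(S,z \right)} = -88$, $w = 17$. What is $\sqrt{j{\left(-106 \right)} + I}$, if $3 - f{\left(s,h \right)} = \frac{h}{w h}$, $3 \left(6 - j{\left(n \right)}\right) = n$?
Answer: $\frac{4 \sqrt{21522}}{51} \approx 11.506$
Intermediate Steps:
$j{\left(n \right)} = 6 - \frac{n}{3}$
$f{\left(s,h \right)} = \frac{50}{17}$ ($f{\left(s,h \right)} = 3 - \frac{h}{17 h} = 3 - h \frac{1}{17 h} = 3 - \frac{1}{17} = \frac{50}{17}$)
$I = \frac{1548}{17}$ ($I = 6 - \left(-88 + \frac{50}{17}\right) = 6 - - \frac{1446}{17} = 6 + \frac{1446}{17} = \frac{1548}{17} \approx 91.059$)
$\sqrt{j{\left(-106 \right)} + I} = \sqrt{\left(6 - - \frac{106}{3}\right) + \frac{1548}{17}} = \sqrt{\left(6 + \frac{106}{3}\right) + \frac{1548}{17}} = \sqrt{\frac{124}{3} + \frac{1548}{17}} = \sqrt{\frac{6752}{51}} = \frac{4 \sqrt{21522}}{51}$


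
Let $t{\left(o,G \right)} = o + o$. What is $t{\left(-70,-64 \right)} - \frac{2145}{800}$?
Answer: $- \frac{22829}{160} \approx -142.68$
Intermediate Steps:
$t{\left(o,G \right)} = 2 o$
$t{\left(-70,-64 \right)} - \frac{2145}{800} = 2 \left(-70\right) - \frac{2145}{800} = -140 - 2145 \cdot \frac{1}{800} = -140 - \frac{429}{160} = - \frac{22829}{160}$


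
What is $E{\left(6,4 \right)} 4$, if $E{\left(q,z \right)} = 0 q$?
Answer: $0$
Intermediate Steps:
$E{\left(q,z \right)} = 0$
$E{\left(6,4 \right)} 4 = 0 \cdot 4 = 0$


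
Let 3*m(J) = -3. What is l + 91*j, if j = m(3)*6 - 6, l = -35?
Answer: -1127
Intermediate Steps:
m(J) = -1 (m(J) = (⅓)*(-3) = -1)
j = -12 (j = -1*6 - 6 = -6 - 6 = -12)
l + 91*j = -35 + 91*(-12) = -35 - 1092 = -1127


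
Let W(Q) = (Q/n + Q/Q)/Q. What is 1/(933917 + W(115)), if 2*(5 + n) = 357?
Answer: 39905/37267958462 ≈ 1.0708e-6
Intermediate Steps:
n = 347/2 (n = -5 + (½)*357 = -5 + 357/2 = 347/2 ≈ 173.50)
W(Q) = (1 + 2*Q/347)/Q (W(Q) = (Q/(347/2) + Q/Q)/Q = (Q*(2/347) + 1)/Q = (2*Q/347 + 1)/Q = (1 + 2*Q/347)/Q)
1/(933917 + W(115)) = 1/(933917 + (2/347 + 1/115)) = 1/(933917 + 577/39905) = 1/(37267958462/39905) = 39905/37267958462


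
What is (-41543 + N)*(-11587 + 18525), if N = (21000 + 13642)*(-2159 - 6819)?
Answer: -2158116373022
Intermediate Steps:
N = -311015876 (N = 34642*(-8978) = -311015876)
(-41543 + N)*(-11587 + 18525) = (-41543 - 311015876)*(-11587 + 18525) = -311057419*6938 = -2158116373022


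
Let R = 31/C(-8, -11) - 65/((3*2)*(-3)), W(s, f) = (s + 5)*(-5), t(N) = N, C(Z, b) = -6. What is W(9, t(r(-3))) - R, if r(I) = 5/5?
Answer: -616/9 ≈ -68.444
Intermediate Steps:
r(I) = 1 (r(I) = 5*(⅕) = 1)
W(s, f) = -25 - 5*s (W(s, f) = (5 + s)*(-5) = -25 - 5*s)
R = -14/9 (R = 31/(-6) - 65/((3*2)*(-3)) = 31*(-⅙) - 65/(6*(-3)) = -31/6 - 65/(-18) = -31/6 - 65*(-1/18) = -31/6 + 65/18 = -14/9 ≈ -1.5556)
W(9, t(r(-3))) - R = (-25 - 5*9) - 1*(-14/9) = (-25 - 45) + 14/9 = -70 + 14/9 = -616/9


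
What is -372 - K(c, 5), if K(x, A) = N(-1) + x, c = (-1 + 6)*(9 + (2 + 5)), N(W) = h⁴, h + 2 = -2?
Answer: -708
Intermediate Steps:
h = -4 (h = -2 - 2 = -4)
N(W) = 256 (N(W) = (-4)⁴ = 256)
c = 80 (c = 5*(9 + 7) = 5*16 = 80)
K(x, A) = 256 + x
-372 - K(c, 5) = -372 - (256 + 80) = -372 - 1*336 = -372 - 336 = -708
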